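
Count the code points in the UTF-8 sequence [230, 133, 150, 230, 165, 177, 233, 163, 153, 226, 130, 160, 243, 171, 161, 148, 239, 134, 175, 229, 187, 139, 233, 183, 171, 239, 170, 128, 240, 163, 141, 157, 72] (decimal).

Byte at offset 0: 0xE6 = 11100110 → 3-byte char (#1). Advance 3.
Byte at offset 3: 0xE6 = 11100110 → 3-byte char (#2). Advance 3.
Byte at offset 6: 0xE9 = 11101001 → 3-byte char (#3). Advance 3.
Byte at offset 9: 0xE2 = 11100010 → 3-byte char (#4). Advance 3.
Byte at offset 12: 0xF3 = 11110011 → 4-byte char (#5). Advance 4.
Byte at offset 16: 0xEF = 11101111 → 3-byte char (#6). Advance 3.
Byte at offset 19: 0xE5 = 11100101 → 3-byte char (#7). Advance 3.
Byte at offset 22: 0xE9 = 11101001 → 3-byte char (#8). Advance 3.
Byte at offset 25: 0xEF = 11101111 → 3-byte char (#9). Advance 3.
Byte at offset 28: 0xF0 = 11110000 → 4-byte char (#10). Advance 4.
Byte at offset 32: 0x48 = 01001000 → 1-byte char (#11). Advance 1.
Reached end at offset 33 after 11 code points.

11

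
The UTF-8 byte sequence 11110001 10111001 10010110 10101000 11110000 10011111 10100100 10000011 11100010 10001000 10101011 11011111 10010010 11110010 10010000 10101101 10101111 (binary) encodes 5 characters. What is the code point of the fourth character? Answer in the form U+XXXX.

Offset 0: leading byte 0xF1 = 11110001 → 4-byte char #1 = F1 B9 96 A8.
Offset 4: leading byte 0xF0 = 11110000 → 4-byte char #2 = F0 9F A4 83.
Offset 8: leading byte 0xE2 = 11100010 → 3-byte char #3 = E2 88 AB.
Offset 11: leading byte 0xDF = 11011111 → 2-byte char #4 = DF 92.
Leading byte 0xDF = 11011111 matches 110xxxxx → 2-byte sequence.
Byte 1: 0xDF = 11011111, payload 11111 (5 bits).
Byte 2: 0x92 = 10010010 (10xxxxxx ✓), payload 010010.
Concatenate: 11111010010 = 0x7D2 (11 bits → U+07D2).

U+07D2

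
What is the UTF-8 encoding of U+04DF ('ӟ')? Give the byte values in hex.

U+04DF = 0x4DF = 1247 decimal. In range U+0080–U+07FF → 2-byte form: 110xxxxx 10xxxxxx.
Binary (11 bits): 10011011111.
Split 5+6: 10011 | 011111.
Byte 1: 11010011 = 0xD3.
Byte 2: 10011111 = 0x9F.

D3 9F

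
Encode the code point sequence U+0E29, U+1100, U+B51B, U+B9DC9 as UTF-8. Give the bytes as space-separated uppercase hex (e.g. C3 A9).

U+0E29: 3-byte form → E0 B8 A9.
U+1100: 3-byte form → E1 84 80.
U+B51B: 3-byte form → EB 94 9B.
U+B9DC9: 4-byte form → F2 B9 B7 89.
Concatenated (13 bytes): E0 B8 A9 E1 84 80 EB 94 9B F2 B9 B7 89.

E0 B8 A9 E1 84 80 EB 94 9B F2 B9 B7 89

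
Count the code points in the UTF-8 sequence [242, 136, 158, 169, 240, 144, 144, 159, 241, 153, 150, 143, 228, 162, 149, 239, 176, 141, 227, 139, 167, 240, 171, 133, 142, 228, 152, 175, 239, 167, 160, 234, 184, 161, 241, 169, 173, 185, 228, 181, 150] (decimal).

12

Byte at offset 0: 0xF2 = 11110010 → 4-byte char (#1). Advance 4.
Byte at offset 4: 0xF0 = 11110000 → 4-byte char (#2). Advance 4.
Byte at offset 8: 0xF1 = 11110001 → 4-byte char (#3). Advance 4.
Byte at offset 12: 0xE4 = 11100100 → 3-byte char (#4). Advance 3.
Byte at offset 15: 0xEF = 11101111 → 3-byte char (#5). Advance 3.
Byte at offset 18: 0xE3 = 11100011 → 3-byte char (#6). Advance 3.
Byte at offset 21: 0xF0 = 11110000 → 4-byte char (#7). Advance 4.
Byte at offset 25: 0xE4 = 11100100 → 3-byte char (#8). Advance 3.
Byte at offset 28: 0xEF = 11101111 → 3-byte char (#9). Advance 3.
Byte at offset 31: 0xEA = 11101010 → 3-byte char (#10). Advance 3.
Byte at offset 34: 0xF1 = 11110001 → 4-byte char (#11). Advance 4.
Byte at offset 38: 0xE4 = 11100100 → 3-byte char (#12). Advance 3.
Reached end at offset 41 after 12 code points.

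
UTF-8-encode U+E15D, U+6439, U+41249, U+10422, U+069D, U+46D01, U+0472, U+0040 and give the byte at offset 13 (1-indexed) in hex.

1-indexed offset 13 is 0-indexed offset 12.
U+E15D → 3-byte form EE 85 9D at offsets 0–2.
U+6439 → 3-byte form E6 90 B9 at offsets 3–5.
U+41249 → 4-byte form F1 81 89 89 at offsets 6–9.
U+10422 → 4-byte form F0 90 90 A2 at offsets 10–13.
Offset 12 falls in char 4's range; it's byte 3 of F0 90 90 A2 = 0x90.

0x90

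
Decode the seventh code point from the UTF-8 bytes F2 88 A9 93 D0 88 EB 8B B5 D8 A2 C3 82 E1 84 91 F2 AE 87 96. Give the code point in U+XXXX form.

Offset 0: leading byte 0xF2 = 11110010 → 4-byte char #1 = F2 88 A9 93.
Offset 4: leading byte 0xD0 = 11010000 → 2-byte char #2 = D0 88.
Offset 6: leading byte 0xEB = 11101011 → 3-byte char #3 = EB 8B B5.
Offset 9: leading byte 0xD8 = 11011000 → 2-byte char #4 = D8 A2.
Offset 11: leading byte 0xC3 = 11000011 → 2-byte char #5 = C3 82.
Offset 13: leading byte 0xE1 = 11100001 → 3-byte char #6 = E1 84 91.
Offset 16: leading byte 0xF2 = 11110010 → 4-byte char #7 = F2 AE 87 96.
Leading byte 0xF2 = 11110010 matches 11110xxx → 4-byte sequence.
Byte 1: 0xF2 = 11110010, payload 010 (3 bits).
Byte 2: 0xAE = 10101110 (10xxxxxx ✓), payload 101110.
Byte 3: 0x87 = 10000111 (10xxxxxx ✓), payload 000111.
Byte 4: 0x96 = 10010110 (10xxxxxx ✓), payload 010110.
Concatenate: 010101110000111010110 = 0xAE1D6 (21 bits → U+AE1D6).

U+AE1D6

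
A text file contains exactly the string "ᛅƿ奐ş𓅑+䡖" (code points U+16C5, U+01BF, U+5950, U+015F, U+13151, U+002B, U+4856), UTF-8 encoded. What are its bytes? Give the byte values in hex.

U+16C5: 3-byte form → E1 9B 85.
U+01BF: 2-byte form → C6 BF.
U+5950: 3-byte form → E5 A5 90.
U+015F: 2-byte form → C5 9F.
U+13151: 4-byte form → F0 93 85 91.
U+002B: 1-byte form → 2B.
U+4856: 3-byte form → E4 A1 96.
Concatenated (18 bytes): E1 9B 85 C6 BF E5 A5 90 C5 9F F0 93 85 91 2B E4 A1 96.

E1 9B 85 C6 BF E5 A5 90 C5 9F F0 93 85 91 2B E4 A1 96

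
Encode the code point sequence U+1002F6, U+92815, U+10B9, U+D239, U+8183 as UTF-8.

U+1002F6: 4-byte form → F4 80 8B B6.
U+92815: 4-byte form → F2 92 A0 95.
U+10B9: 3-byte form → E1 82 B9.
U+D239: 3-byte form → ED 88 B9.
U+8183: 3-byte form → E8 86 83.
Concatenated (17 bytes): F4 80 8B B6 F2 92 A0 95 E1 82 B9 ED 88 B9 E8 86 83.

F4 80 8B B6 F2 92 A0 95 E1 82 B9 ED 88 B9 E8 86 83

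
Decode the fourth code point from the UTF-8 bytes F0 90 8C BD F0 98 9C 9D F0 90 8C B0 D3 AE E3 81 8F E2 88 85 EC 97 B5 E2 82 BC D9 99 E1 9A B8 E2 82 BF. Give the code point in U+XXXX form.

Offset 0: leading byte 0xF0 = 11110000 → 4-byte char #1 = F0 90 8C BD.
Offset 4: leading byte 0xF0 = 11110000 → 4-byte char #2 = F0 98 9C 9D.
Offset 8: leading byte 0xF0 = 11110000 → 4-byte char #3 = F0 90 8C B0.
Offset 12: leading byte 0xD3 = 11010011 → 2-byte char #4 = D3 AE.
Leading byte 0xD3 = 11010011 matches 110xxxxx → 2-byte sequence.
Byte 1: 0xD3 = 11010011, payload 10011 (5 bits).
Byte 2: 0xAE = 10101110 (10xxxxxx ✓), payload 101110.
Concatenate: 10011101110 = 0x4EE (11 bits → U+04EE).

U+04EE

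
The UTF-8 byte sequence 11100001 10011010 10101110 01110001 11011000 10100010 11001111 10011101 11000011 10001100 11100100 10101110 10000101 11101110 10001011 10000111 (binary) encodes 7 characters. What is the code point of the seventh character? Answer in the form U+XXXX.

U+E2C7

Offset 0: leading byte 0xE1 = 11100001 → 3-byte char #1 = E1 9A AE.
Offset 3: leading byte 0x71 = 01110001 → 1-byte char #2 = 71.
Offset 4: leading byte 0xD8 = 11011000 → 2-byte char #3 = D8 A2.
Offset 6: leading byte 0xCF = 11001111 → 2-byte char #4 = CF 9D.
Offset 8: leading byte 0xC3 = 11000011 → 2-byte char #5 = C3 8C.
Offset 10: leading byte 0xE4 = 11100100 → 3-byte char #6 = E4 AE 85.
Offset 13: leading byte 0xEE = 11101110 → 3-byte char #7 = EE 8B 87.
Leading byte 0xEE = 11101110 matches 1110xxxx → 3-byte sequence.
Byte 1: 0xEE = 11101110, payload 1110 (4 bits).
Byte 2: 0x8B = 10001011 (10xxxxxx ✓), payload 001011.
Byte 3: 0x87 = 10000111 (10xxxxxx ✓), payload 000111.
Concatenate: 1110001011000111 = 0xE2C7 (16 bits → U+E2C7).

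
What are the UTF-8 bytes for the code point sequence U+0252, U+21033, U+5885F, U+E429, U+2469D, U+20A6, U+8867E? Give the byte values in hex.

U+0252: 2-byte form → C9 92.
U+21033: 4-byte form → F0 A1 80 B3.
U+5885F: 4-byte form → F1 98 A1 9F.
U+E429: 3-byte form → EE 90 A9.
U+2469D: 4-byte form → F0 A4 9A 9D.
U+20A6: 3-byte form → E2 82 A6.
U+8867E: 4-byte form → F2 88 99 BE.
Concatenated (24 bytes): C9 92 F0 A1 80 B3 F1 98 A1 9F EE 90 A9 F0 A4 9A 9D E2 82 A6 F2 88 99 BE.

C9 92 F0 A1 80 B3 F1 98 A1 9F EE 90 A9 F0 A4 9A 9D E2 82 A6 F2 88 99 BE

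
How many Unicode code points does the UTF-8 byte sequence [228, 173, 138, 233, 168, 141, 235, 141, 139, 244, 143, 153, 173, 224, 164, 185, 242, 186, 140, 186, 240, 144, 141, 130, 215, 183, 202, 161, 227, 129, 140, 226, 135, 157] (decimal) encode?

Byte at offset 0: 0xE4 = 11100100 → 3-byte char (#1). Advance 3.
Byte at offset 3: 0xE9 = 11101001 → 3-byte char (#2). Advance 3.
Byte at offset 6: 0xEB = 11101011 → 3-byte char (#3). Advance 3.
Byte at offset 9: 0xF4 = 11110100 → 4-byte char (#4). Advance 4.
Byte at offset 13: 0xE0 = 11100000 → 3-byte char (#5). Advance 3.
Byte at offset 16: 0xF2 = 11110010 → 4-byte char (#6). Advance 4.
Byte at offset 20: 0xF0 = 11110000 → 4-byte char (#7). Advance 4.
Byte at offset 24: 0xD7 = 11010111 → 2-byte char (#8). Advance 2.
Byte at offset 26: 0xCA = 11001010 → 2-byte char (#9). Advance 2.
Byte at offset 28: 0xE3 = 11100011 → 3-byte char (#10). Advance 3.
Byte at offset 31: 0xE2 = 11100010 → 3-byte char (#11). Advance 3.
Reached end at offset 34 after 11 code points.

11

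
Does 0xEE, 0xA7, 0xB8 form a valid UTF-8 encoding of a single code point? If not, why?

Leading byte 0xEE = 11101110 → 3-byte form.
Continuation bytes 0xA7=10100111, 0xB8=10111000 all match 10xxxxxx.
Decoded value 0xE9F8 is ≥ 0x800 (shortest form) and not a surrogate.

valid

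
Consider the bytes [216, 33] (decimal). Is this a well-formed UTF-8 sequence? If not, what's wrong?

invalid (non-continuation byte where continuation expected)

Leading byte 0xD8 = 11011000 → 2-byte form.
Byte 2 is 0x21 = 00100001, which is not 10xxxxxx — expected a continuation byte.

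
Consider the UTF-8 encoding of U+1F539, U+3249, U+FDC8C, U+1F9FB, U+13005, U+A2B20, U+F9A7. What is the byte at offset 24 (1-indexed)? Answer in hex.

0xEF

1-indexed offset 24 is 0-indexed offset 23.
U+1F539 → 4-byte form F0 9F 94 B9 at offsets 0–3.
U+3249 → 3-byte form E3 89 89 at offsets 4–6.
U+FDC8C → 4-byte form F3 BD B2 8C at offsets 7–10.
U+1F9FB → 4-byte form F0 9F A7 BB at offsets 11–14.
U+13005 → 4-byte form F0 93 80 85 at offsets 15–18.
U+A2B20 → 4-byte form F2 A2 AC A0 at offsets 19–22.
U+F9A7 → 3-byte form EF A6 A7 at offsets 23–25.
Offset 23 falls in char 7's range; it's byte 1 of EF A6 A7 = 0xEF.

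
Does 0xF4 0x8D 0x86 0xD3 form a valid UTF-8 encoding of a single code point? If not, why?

Leading byte 0xF4 = 11110100 → 4-byte form.
Byte 4 is 0xD3 = 11010011, which is not 10xxxxxx — expected a continuation byte.

invalid (non-continuation byte where continuation expected)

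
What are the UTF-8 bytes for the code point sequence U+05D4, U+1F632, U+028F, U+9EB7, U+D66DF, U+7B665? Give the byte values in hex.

D7 94 F0 9F 98 B2 CA 8F E9 BA B7 F3 96 9B 9F F1 BB 99 A5

U+05D4: 2-byte form → D7 94.
U+1F632: 4-byte form → F0 9F 98 B2.
U+028F: 2-byte form → CA 8F.
U+9EB7: 3-byte form → E9 BA B7.
U+D66DF: 4-byte form → F3 96 9B 9F.
U+7B665: 4-byte form → F1 BB 99 A5.
Concatenated (19 bytes): D7 94 F0 9F 98 B2 CA 8F E9 BA B7 F3 96 9B 9F F1 BB 99 A5.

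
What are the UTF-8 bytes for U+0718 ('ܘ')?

DC 98

U+0718 = 0x718 = 1816 decimal. In range U+0080–U+07FF → 2-byte form: 110xxxxx 10xxxxxx.
Binary (11 bits): 11100011000.
Split 5+6: 11100 | 011000.
Byte 1: 11011100 = 0xDC.
Byte 2: 10011000 = 0x98.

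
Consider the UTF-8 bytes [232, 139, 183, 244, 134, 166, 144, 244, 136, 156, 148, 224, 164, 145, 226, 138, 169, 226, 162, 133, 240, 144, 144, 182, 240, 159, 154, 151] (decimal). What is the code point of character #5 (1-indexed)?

Offset 0: leading byte 0xE8 = 11101000 → 3-byte char #1 = E8 8B B7.
Offset 3: leading byte 0xF4 = 11110100 → 4-byte char #2 = F4 86 A6 90.
Offset 7: leading byte 0xF4 = 11110100 → 4-byte char #3 = F4 88 9C 94.
Offset 11: leading byte 0xE0 = 11100000 → 3-byte char #4 = E0 A4 91.
Offset 14: leading byte 0xE2 = 11100010 → 3-byte char #5 = E2 8A A9.
Leading byte 0xE2 = 11100010 matches 1110xxxx → 3-byte sequence.
Byte 1: 0xE2 = 11100010, payload 0010 (4 bits).
Byte 2: 0x8A = 10001010 (10xxxxxx ✓), payload 001010.
Byte 3: 0xA9 = 10101001 (10xxxxxx ✓), payload 101001.
Concatenate: 0010001010101001 = 0x22A9 (16 bits → U+22A9).

U+22A9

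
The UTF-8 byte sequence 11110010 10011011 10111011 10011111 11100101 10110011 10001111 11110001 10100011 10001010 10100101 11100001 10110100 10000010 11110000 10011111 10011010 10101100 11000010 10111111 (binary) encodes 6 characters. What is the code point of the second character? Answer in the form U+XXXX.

Offset 0: leading byte 0xF2 = 11110010 → 4-byte char #1 = F2 9B BB 9F.
Offset 4: leading byte 0xE5 = 11100101 → 3-byte char #2 = E5 B3 8F.
Leading byte 0xE5 = 11100101 matches 1110xxxx → 3-byte sequence.
Byte 1: 0xE5 = 11100101, payload 0101 (4 bits).
Byte 2: 0xB3 = 10110011 (10xxxxxx ✓), payload 110011.
Byte 3: 0x8F = 10001111 (10xxxxxx ✓), payload 001111.
Concatenate: 0101110011001111 = 0x5CCF (16 bits → U+5CCF).

U+5CCF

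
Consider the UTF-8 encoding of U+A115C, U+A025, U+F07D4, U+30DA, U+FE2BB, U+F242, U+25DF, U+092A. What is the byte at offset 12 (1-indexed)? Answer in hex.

0xE3

1-indexed offset 12 is 0-indexed offset 11.
U+A115C → 4-byte form F2 A1 85 9C at offsets 0–3.
U+A025 → 3-byte form EA 80 A5 at offsets 4–6.
U+F07D4 → 4-byte form F3 B0 9F 94 at offsets 7–10.
U+30DA → 3-byte form E3 83 9A at offsets 11–13.
Offset 11 falls in char 4's range; it's byte 1 of E3 83 9A = 0xE3.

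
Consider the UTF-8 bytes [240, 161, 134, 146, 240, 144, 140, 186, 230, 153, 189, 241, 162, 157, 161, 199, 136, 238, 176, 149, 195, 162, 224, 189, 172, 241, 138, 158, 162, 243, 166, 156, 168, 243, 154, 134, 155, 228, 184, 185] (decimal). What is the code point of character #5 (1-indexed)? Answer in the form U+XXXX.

U+01C8

Offset 0: leading byte 0xF0 = 11110000 → 4-byte char #1 = F0 A1 86 92.
Offset 4: leading byte 0xF0 = 11110000 → 4-byte char #2 = F0 90 8C BA.
Offset 8: leading byte 0xE6 = 11100110 → 3-byte char #3 = E6 99 BD.
Offset 11: leading byte 0xF1 = 11110001 → 4-byte char #4 = F1 A2 9D A1.
Offset 15: leading byte 0xC7 = 11000111 → 2-byte char #5 = C7 88.
Leading byte 0xC7 = 11000111 matches 110xxxxx → 2-byte sequence.
Byte 1: 0xC7 = 11000111, payload 00111 (5 bits).
Byte 2: 0x88 = 10001000 (10xxxxxx ✓), payload 001000.
Concatenate: 00111001000 = 0x1C8 (11 bits → U+01C8).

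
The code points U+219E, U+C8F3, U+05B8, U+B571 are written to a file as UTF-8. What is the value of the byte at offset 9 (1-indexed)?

0xEB

1-indexed offset 9 is 0-indexed offset 8.
U+219E → 3-byte form E2 86 9E at offsets 0–2.
U+C8F3 → 3-byte form EC A3 B3 at offsets 3–5.
U+05B8 → 2-byte form D6 B8 at offsets 6–7.
U+B571 → 3-byte form EB 95 B1 at offsets 8–10.
Offset 8 falls in char 4's range; it's byte 1 of EB 95 B1 = 0xEB.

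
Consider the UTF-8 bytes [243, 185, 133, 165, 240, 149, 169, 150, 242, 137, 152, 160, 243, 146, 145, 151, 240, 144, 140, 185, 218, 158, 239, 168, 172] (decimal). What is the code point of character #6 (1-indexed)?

U+069E

Offset 0: leading byte 0xF3 = 11110011 → 4-byte char #1 = F3 B9 85 A5.
Offset 4: leading byte 0xF0 = 11110000 → 4-byte char #2 = F0 95 A9 96.
Offset 8: leading byte 0xF2 = 11110010 → 4-byte char #3 = F2 89 98 A0.
Offset 12: leading byte 0xF3 = 11110011 → 4-byte char #4 = F3 92 91 97.
Offset 16: leading byte 0xF0 = 11110000 → 4-byte char #5 = F0 90 8C B9.
Offset 20: leading byte 0xDA = 11011010 → 2-byte char #6 = DA 9E.
Leading byte 0xDA = 11011010 matches 110xxxxx → 2-byte sequence.
Byte 1: 0xDA = 11011010, payload 11010 (5 bits).
Byte 2: 0x9E = 10011110 (10xxxxxx ✓), payload 011110.
Concatenate: 11010011110 = 0x69E (11 bits → U+069E).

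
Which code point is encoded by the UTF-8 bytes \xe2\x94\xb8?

U+2538

Leading byte 0xE2 = 11100010 matches 1110xxxx → 3-byte sequence.
Byte 1: 0xE2 = 11100010, payload 0010 (4 bits).
Byte 2: 0x94 = 10010100 (10xxxxxx ✓), payload 010100.
Byte 3: 0xB8 = 10111000 (10xxxxxx ✓), payload 111000.
Concatenate: 0010010100111000 = 0x2538 (16 bits → U+2538).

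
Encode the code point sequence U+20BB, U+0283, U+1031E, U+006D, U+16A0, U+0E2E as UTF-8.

U+20BB: 3-byte form → E2 82 BB.
U+0283: 2-byte form → CA 83.
U+1031E: 4-byte form → F0 90 8C 9E.
U+006D: 1-byte form → 6D.
U+16A0: 3-byte form → E1 9A A0.
U+0E2E: 3-byte form → E0 B8 AE.
Concatenated (16 bytes): E2 82 BB CA 83 F0 90 8C 9E 6D E1 9A A0 E0 B8 AE.

E2 82 BB CA 83 F0 90 8C 9E 6D E1 9A A0 E0 B8 AE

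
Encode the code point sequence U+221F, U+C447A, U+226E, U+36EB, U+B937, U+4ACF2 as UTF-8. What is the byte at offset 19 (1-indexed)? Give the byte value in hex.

1-indexed offset 19 is 0-indexed offset 18.
U+221F → 3-byte form E2 88 9F at offsets 0–2.
U+C447A → 4-byte form F3 84 91 BA at offsets 3–6.
U+226E → 3-byte form E2 89 AE at offsets 7–9.
U+36EB → 3-byte form E3 9B AB at offsets 10–12.
U+B937 → 3-byte form EB A4 B7 at offsets 13–15.
U+4ACF2 → 4-byte form F1 8A B3 B2 at offsets 16–19.
Offset 18 falls in char 6's range; it's byte 3 of F1 8A B3 B2 = 0xB3.

0xB3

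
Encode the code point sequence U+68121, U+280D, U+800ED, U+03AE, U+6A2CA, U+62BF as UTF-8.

F1 A8 84 A1 E2 A0 8D F2 80 83 AD CE AE F1 AA 8B 8A E6 8A BF

U+68121: 4-byte form → F1 A8 84 A1.
U+280D: 3-byte form → E2 A0 8D.
U+800ED: 4-byte form → F2 80 83 AD.
U+03AE: 2-byte form → CE AE.
U+6A2CA: 4-byte form → F1 AA 8B 8A.
U+62BF: 3-byte form → E6 8A BF.
Concatenated (20 bytes): F1 A8 84 A1 E2 A0 8D F2 80 83 AD CE AE F1 AA 8B 8A E6 8A BF.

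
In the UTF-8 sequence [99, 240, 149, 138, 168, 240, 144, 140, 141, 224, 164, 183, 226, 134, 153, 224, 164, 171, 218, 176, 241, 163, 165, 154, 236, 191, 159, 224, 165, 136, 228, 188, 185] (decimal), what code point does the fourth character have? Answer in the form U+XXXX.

U+0937

Offset 0: leading byte 0x63 = 01100011 → 1-byte char #1 = 63.
Offset 1: leading byte 0xF0 = 11110000 → 4-byte char #2 = F0 95 8A A8.
Offset 5: leading byte 0xF0 = 11110000 → 4-byte char #3 = F0 90 8C 8D.
Offset 9: leading byte 0xE0 = 11100000 → 3-byte char #4 = E0 A4 B7.
Leading byte 0xE0 = 11100000 matches 1110xxxx → 3-byte sequence.
Byte 1: 0xE0 = 11100000, payload 0000 (4 bits).
Byte 2: 0xA4 = 10100100 (10xxxxxx ✓), payload 100100.
Byte 3: 0xB7 = 10110111 (10xxxxxx ✓), payload 110111.
Concatenate: 0000100100110111 = 0x937 (16 bits → U+0937).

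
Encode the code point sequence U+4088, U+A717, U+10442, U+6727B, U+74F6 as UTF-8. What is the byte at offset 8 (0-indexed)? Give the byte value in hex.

U+4088 → 3-byte form E4 82 88 at offsets 0–2.
U+A717 → 3-byte form EA 9C 97 at offsets 3–5.
U+10442 → 4-byte form F0 90 91 82 at offsets 6–9.
Offset 8 falls in char 3's range; it's byte 3 of F0 90 91 82 = 0x91.

0x91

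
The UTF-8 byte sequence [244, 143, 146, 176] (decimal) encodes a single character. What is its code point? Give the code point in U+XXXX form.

U+10F4B0

Leading byte 0xF4 = 11110100 matches 11110xxx → 4-byte sequence.
Byte 1: 0xF4 = 11110100, payload 100 (3 bits).
Byte 2: 0x8F = 10001111 (10xxxxxx ✓), payload 001111.
Byte 3: 0x92 = 10010010 (10xxxxxx ✓), payload 010010.
Byte 4: 0xB0 = 10110000 (10xxxxxx ✓), payload 110000.
Concatenate: 100001111010010110000 = 0x10F4B0 (21 bits → U+10F4B0).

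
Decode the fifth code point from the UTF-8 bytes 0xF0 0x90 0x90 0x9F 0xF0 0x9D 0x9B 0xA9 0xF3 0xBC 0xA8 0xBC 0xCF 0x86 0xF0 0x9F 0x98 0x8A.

Offset 0: leading byte 0xF0 = 11110000 → 4-byte char #1 = F0 90 90 9F.
Offset 4: leading byte 0xF0 = 11110000 → 4-byte char #2 = F0 9D 9B A9.
Offset 8: leading byte 0xF3 = 11110011 → 4-byte char #3 = F3 BC A8 BC.
Offset 12: leading byte 0xCF = 11001111 → 2-byte char #4 = CF 86.
Offset 14: leading byte 0xF0 = 11110000 → 4-byte char #5 = F0 9F 98 8A.
Leading byte 0xF0 = 11110000 matches 11110xxx → 4-byte sequence.
Byte 1: 0xF0 = 11110000, payload 000 (3 bits).
Byte 2: 0x9F = 10011111 (10xxxxxx ✓), payload 011111.
Byte 3: 0x98 = 10011000 (10xxxxxx ✓), payload 011000.
Byte 4: 0x8A = 10001010 (10xxxxxx ✓), payload 001010.
Concatenate: 000011111011000001010 = 0x1F60A (21 bits → U+1F60A).

U+1F60A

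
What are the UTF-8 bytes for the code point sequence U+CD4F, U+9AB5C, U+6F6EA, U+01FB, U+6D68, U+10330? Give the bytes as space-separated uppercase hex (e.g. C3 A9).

U+CD4F: 3-byte form → EC B5 8F.
U+9AB5C: 4-byte form → F2 9A AD 9C.
U+6F6EA: 4-byte form → F1 AF 9B AA.
U+01FB: 2-byte form → C7 BB.
U+6D68: 3-byte form → E6 B5 A8.
U+10330: 4-byte form → F0 90 8C B0.
Concatenated (20 bytes): EC B5 8F F2 9A AD 9C F1 AF 9B AA C7 BB E6 B5 A8 F0 90 8C B0.

EC B5 8F F2 9A AD 9C F1 AF 9B AA C7 BB E6 B5 A8 F0 90 8C B0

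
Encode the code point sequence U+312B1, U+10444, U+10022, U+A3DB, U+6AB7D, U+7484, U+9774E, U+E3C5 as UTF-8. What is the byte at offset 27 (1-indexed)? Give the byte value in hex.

1-indexed offset 27 is 0-indexed offset 26.
U+312B1 → 4-byte form F0 B1 8A B1 at offsets 0–3.
U+10444 → 4-byte form F0 90 91 84 at offsets 4–7.
U+10022 → 4-byte form F0 90 80 A2 at offsets 8–11.
U+A3DB → 3-byte form EA 8F 9B at offsets 12–14.
U+6AB7D → 4-byte form F1 AA AD BD at offsets 15–18.
U+7484 → 3-byte form E7 92 84 at offsets 19–21.
U+9774E → 4-byte form F2 97 9D 8E at offsets 22–25.
U+E3C5 → 3-byte form EE 8F 85 at offsets 26–28.
Offset 26 falls in char 8's range; it's byte 1 of EE 8F 85 = 0xEE.

0xEE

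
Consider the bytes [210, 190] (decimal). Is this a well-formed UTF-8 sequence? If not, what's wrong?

valid

Leading byte 0xD2 = 11010010 → 2-byte form.
Continuation bytes 0xBE=10111110 all match 10xxxxxx.
Decoded value 0x4BE is ≥ 0x80 (shortest form) and not a surrogate.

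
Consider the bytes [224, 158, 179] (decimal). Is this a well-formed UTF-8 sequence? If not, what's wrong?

Leading byte 0xE0 = 11100000 → 3-byte form.
Continuation bytes all match 10xxxxxx. Payload decodes to 0x7B3.
But 0x7B3 < 0x800, the minimum for a 3-byte sequence — this is an overlong encoding.

invalid (overlong encoding)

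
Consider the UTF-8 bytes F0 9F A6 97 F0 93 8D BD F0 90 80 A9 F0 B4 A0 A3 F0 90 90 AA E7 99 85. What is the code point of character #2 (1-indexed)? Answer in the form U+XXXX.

U+1337D

Offset 0: leading byte 0xF0 = 11110000 → 4-byte char #1 = F0 9F A6 97.
Offset 4: leading byte 0xF0 = 11110000 → 4-byte char #2 = F0 93 8D BD.
Leading byte 0xF0 = 11110000 matches 11110xxx → 4-byte sequence.
Byte 1: 0xF0 = 11110000, payload 000 (3 bits).
Byte 2: 0x93 = 10010011 (10xxxxxx ✓), payload 010011.
Byte 3: 0x8D = 10001101 (10xxxxxx ✓), payload 001101.
Byte 4: 0xBD = 10111101 (10xxxxxx ✓), payload 111101.
Concatenate: 000010011001101111101 = 0x1337D (21 bits → U+1337D).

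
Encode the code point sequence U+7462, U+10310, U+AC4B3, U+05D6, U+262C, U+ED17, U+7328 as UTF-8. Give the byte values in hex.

E7 91 A2 F0 90 8C 90 F2 AC 92 B3 D7 96 E2 98 AC EE B4 97 E7 8C A8

U+7462: 3-byte form → E7 91 A2.
U+10310: 4-byte form → F0 90 8C 90.
U+AC4B3: 4-byte form → F2 AC 92 B3.
U+05D6: 2-byte form → D7 96.
U+262C: 3-byte form → E2 98 AC.
U+ED17: 3-byte form → EE B4 97.
U+7328: 3-byte form → E7 8C A8.
Concatenated (22 bytes): E7 91 A2 F0 90 8C 90 F2 AC 92 B3 D7 96 E2 98 AC EE B4 97 E7 8C A8.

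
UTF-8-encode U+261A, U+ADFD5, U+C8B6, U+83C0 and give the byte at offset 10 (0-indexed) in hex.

U+261A → 3-byte form E2 98 9A at offsets 0–2.
U+ADFD5 → 4-byte form F2 AD BF 95 at offsets 3–6.
U+C8B6 → 3-byte form EC A2 B6 at offsets 7–9.
U+83C0 → 3-byte form E8 8F 80 at offsets 10–12.
Offset 10 falls in char 4's range; it's byte 1 of E8 8F 80 = 0xE8.

0xE8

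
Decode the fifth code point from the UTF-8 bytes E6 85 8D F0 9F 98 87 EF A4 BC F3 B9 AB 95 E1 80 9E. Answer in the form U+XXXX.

U+101E

Offset 0: leading byte 0xE6 = 11100110 → 3-byte char #1 = E6 85 8D.
Offset 3: leading byte 0xF0 = 11110000 → 4-byte char #2 = F0 9F 98 87.
Offset 7: leading byte 0xEF = 11101111 → 3-byte char #3 = EF A4 BC.
Offset 10: leading byte 0xF3 = 11110011 → 4-byte char #4 = F3 B9 AB 95.
Offset 14: leading byte 0xE1 = 11100001 → 3-byte char #5 = E1 80 9E.
Leading byte 0xE1 = 11100001 matches 1110xxxx → 3-byte sequence.
Byte 1: 0xE1 = 11100001, payload 0001 (4 bits).
Byte 2: 0x80 = 10000000 (10xxxxxx ✓), payload 000000.
Byte 3: 0x9E = 10011110 (10xxxxxx ✓), payload 011110.
Concatenate: 0001000000011110 = 0x101E (16 bits → U+101E).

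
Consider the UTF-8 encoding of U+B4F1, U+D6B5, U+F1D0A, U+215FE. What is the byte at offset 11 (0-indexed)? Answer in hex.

0xA1

U+B4F1 → 3-byte form EB 93 B1 at offsets 0–2.
U+D6B5 → 3-byte form ED 9A B5 at offsets 3–5.
U+F1D0A → 4-byte form F3 B1 B4 8A at offsets 6–9.
U+215FE → 4-byte form F0 A1 97 BE at offsets 10–13.
Offset 11 falls in char 4's range; it's byte 2 of F0 A1 97 BE = 0xA1.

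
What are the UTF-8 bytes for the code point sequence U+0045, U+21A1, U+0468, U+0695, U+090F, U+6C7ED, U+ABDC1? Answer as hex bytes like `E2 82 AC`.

45 E2 86 A1 D1 A8 DA 95 E0 A4 8F F1 AC 9F AD F2 AB B7 81

U+0045: 1-byte form → 45.
U+21A1: 3-byte form → E2 86 A1.
U+0468: 2-byte form → D1 A8.
U+0695: 2-byte form → DA 95.
U+090F: 3-byte form → E0 A4 8F.
U+6C7ED: 4-byte form → F1 AC 9F AD.
U+ABDC1: 4-byte form → F2 AB B7 81.
Concatenated (19 bytes): 45 E2 86 A1 D1 A8 DA 95 E0 A4 8F F1 AC 9F AD F2 AB B7 81.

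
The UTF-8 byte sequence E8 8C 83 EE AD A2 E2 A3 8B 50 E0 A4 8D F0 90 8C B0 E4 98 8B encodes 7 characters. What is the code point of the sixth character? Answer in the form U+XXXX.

U+10330

Offset 0: leading byte 0xE8 = 11101000 → 3-byte char #1 = E8 8C 83.
Offset 3: leading byte 0xEE = 11101110 → 3-byte char #2 = EE AD A2.
Offset 6: leading byte 0xE2 = 11100010 → 3-byte char #3 = E2 A3 8B.
Offset 9: leading byte 0x50 = 01010000 → 1-byte char #4 = 50.
Offset 10: leading byte 0xE0 = 11100000 → 3-byte char #5 = E0 A4 8D.
Offset 13: leading byte 0xF0 = 11110000 → 4-byte char #6 = F0 90 8C B0.
Leading byte 0xF0 = 11110000 matches 11110xxx → 4-byte sequence.
Byte 1: 0xF0 = 11110000, payload 000 (3 bits).
Byte 2: 0x90 = 10010000 (10xxxxxx ✓), payload 010000.
Byte 3: 0x8C = 10001100 (10xxxxxx ✓), payload 001100.
Byte 4: 0xB0 = 10110000 (10xxxxxx ✓), payload 110000.
Concatenate: 000010000001100110000 = 0x10330 (21 bits → U+10330).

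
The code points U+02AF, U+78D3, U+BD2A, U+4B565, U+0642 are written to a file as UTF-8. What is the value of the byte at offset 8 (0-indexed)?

U+02AF → 2-byte form CA AF at offsets 0–1.
U+78D3 → 3-byte form E7 A3 93 at offsets 2–4.
U+BD2A → 3-byte form EB B4 AA at offsets 5–7.
U+4B565 → 4-byte form F1 8B 95 A5 at offsets 8–11.
Offset 8 falls in char 4's range; it's byte 1 of F1 8B 95 A5 = 0xF1.

0xF1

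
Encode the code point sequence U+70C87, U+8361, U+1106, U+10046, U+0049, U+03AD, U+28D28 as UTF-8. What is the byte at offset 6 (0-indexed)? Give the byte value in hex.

U+70C87 → 4-byte form F1 B0 B2 87 at offsets 0–3.
U+8361 → 3-byte form E8 8D A1 at offsets 4–6.
Offset 6 falls in char 2's range; it's byte 3 of E8 8D A1 = 0xA1.

0xA1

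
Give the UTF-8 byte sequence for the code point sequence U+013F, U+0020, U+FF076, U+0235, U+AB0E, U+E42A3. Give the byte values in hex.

U+013F: 2-byte form → C4 BF.
U+0020: 1-byte form → 20.
U+FF076: 4-byte form → F3 BF 81 B6.
U+0235: 2-byte form → C8 B5.
U+AB0E: 3-byte form → EA AC 8E.
U+E42A3: 4-byte form → F3 A4 8A A3.
Concatenated (16 bytes): C4 BF 20 F3 BF 81 B6 C8 B5 EA AC 8E F3 A4 8A A3.

C4 BF 20 F3 BF 81 B6 C8 B5 EA AC 8E F3 A4 8A A3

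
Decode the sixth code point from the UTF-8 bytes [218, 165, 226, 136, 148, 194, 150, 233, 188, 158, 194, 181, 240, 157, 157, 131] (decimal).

Offset 0: leading byte 0xDA = 11011010 → 2-byte char #1 = DA A5.
Offset 2: leading byte 0xE2 = 11100010 → 3-byte char #2 = E2 88 94.
Offset 5: leading byte 0xC2 = 11000010 → 2-byte char #3 = C2 96.
Offset 7: leading byte 0xE9 = 11101001 → 3-byte char #4 = E9 BC 9E.
Offset 10: leading byte 0xC2 = 11000010 → 2-byte char #5 = C2 B5.
Offset 12: leading byte 0xF0 = 11110000 → 4-byte char #6 = F0 9D 9D 83.
Leading byte 0xF0 = 11110000 matches 11110xxx → 4-byte sequence.
Byte 1: 0xF0 = 11110000, payload 000 (3 bits).
Byte 2: 0x9D = 10011101 (10xxxxxx ✓), payload 011101.
Byte 3: 0x9D = 10011101 (10xxxxxx ✓), payload 011101.
Byte 4: 0x83 = 10000011 (10xxxxxx ✓), payload 000011.
Concatenate: 000011101011101000011 = 0x1D743 (21 bits → U+1D743).

U+1D743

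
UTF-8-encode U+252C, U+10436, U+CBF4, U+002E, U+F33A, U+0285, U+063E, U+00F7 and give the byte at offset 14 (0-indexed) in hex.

U+252C → 3-byte form E2 94 AC at offsets 0–2.
U+10436 → 4-byte form F0 90 90 B6 at offsets 3–6.
U+CBF4 → 3-byte form EC AF B4 at offsets 7–9.
U+002E → 1-byte form 2E at offsets 10–10.
U+F33A → 3-byte form EF 8C BA at offsets 11–13.
U+0285 → 2-byte form CA 85 at offsets 14–15.
Offset 14 falls in char 6's range; it's byte 1 of CA 85 = 0xCA.

0xCA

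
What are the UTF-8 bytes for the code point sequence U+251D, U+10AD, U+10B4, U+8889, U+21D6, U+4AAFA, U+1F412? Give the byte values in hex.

E2 94 9D E1 82 AD E1 82 B4 E8 A2 89 E2 87 96 F1 8A AB BA F0 9F 90 92

U+251D: 3-byte form → E2 94 9D.
U+10AD: 3-byte form → E1 82 AD.
U+10B4: 3-byte form → E1 82 B4.
U+8889: 3-byte form → E8 A2 89.
U+21D6: 3-byte form → E2 87 96.
U+4AAFA: 4-byte form → F1 8A AB BA.
U+1F412: 4-byte form → F0 9F 90 92.
Concatenated (23 bytes): E2 94 9D E1 82 AD E1 82 B4 E8 A2 89 E2 87 96 F1 8A AB BA F0 9F 90 92.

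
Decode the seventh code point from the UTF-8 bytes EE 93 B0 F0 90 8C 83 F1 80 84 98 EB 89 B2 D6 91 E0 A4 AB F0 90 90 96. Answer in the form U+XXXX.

Offset 0: leading byte 0xEE = 11101110 → 3-byte char #1 = EE 93 B0.
Offset 3: leading byte 0xF0 = 11110000 → 4-byte char #2 = F0 90 8C 83.
Offset 7: leading byte 0xF1 = 11110001 → 4-byte char #3 = F1 80 84 98.
Offset 11: leading byte 0xEB = 11101011 → 3-byte char #4 = EB 89 B2.
Offset 14: leading byte 0xD6 = 11010110 → 2-byte char #5 = D6 91.
Offset 16: leading byte 0xE0 = 11100000 → 3-byte char #6 = E0 A4 AB.
Offset 19: leading byte 0xF0 = 11110000 → 4-byte char #7 = F0 90 90 96.
Leading byte 0xF0 = 11110000 matches 11110xxx → 4-byte sequence.
Byte 1: 0xF0 = 11110000, payload 000 (3 bits).
Byte 2: 0x90 = 10010000 (10xxxxxx ✓), payload 010000.
Byte 3: 0x90 = 10010000 (10xxxxxx ✓), payload 010000.
Byte 4: 0x96 = 10010110 (10xxxxxx ✓), payload 010110.
Concatenate: 000010000010000010110 = 0x10416 (21 bits → U+10416).

U+10416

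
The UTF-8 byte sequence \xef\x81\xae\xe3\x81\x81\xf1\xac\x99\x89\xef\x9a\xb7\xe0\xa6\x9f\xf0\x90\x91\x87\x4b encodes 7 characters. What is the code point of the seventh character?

U+004B

Offset 0: leading byte 0xEF = 11101111 → 3-byte char #1 = EF 81 AE.
Offset 3: leading byte 0xE3 = 11100011 → 3-byte char #2 = E3 81 81.
Offset 6: leading byte 0xF1 = 11110001 → 4-byte char #3 = F1 AC 99 89.
Offset 10: leading byte 0xEF = 11101111 → 3-byte char #4 = EF 9A B7.
Offset 13: leading byte 0xE0 = 11100000 → 3-byte char #5 = E0 A6 9F.
Offset 16: leading byte 0xF0 = 11110000 → 4-byte char #6 = F0 90 91 87.
Offset 20: leading byte 0x4B = 01001011 → 1-byte char #7 = 4B.
Leading byte 0x4B = 01001011 matches 0xxxxxxx → 1-byte sequence.
Byte 1: 0x4B = 01001011, payload 1001011 (7 bits).
Concatenate: 1001011 = 0x4B (7 bits → U+004B).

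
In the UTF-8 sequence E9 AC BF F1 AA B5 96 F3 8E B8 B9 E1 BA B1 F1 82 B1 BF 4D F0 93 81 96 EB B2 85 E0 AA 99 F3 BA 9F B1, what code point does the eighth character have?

U+BC85

Offset 0: leading byte 0xE9 = 11101001 → 3-byte char #1 = E9 AC BF.
Offset 3: leading byte 0xF1 = 11110001 → 4-byte char #2 = F1 AA B5 96.
Offset 7: leading byte 0xF3 = 11110011 → 4-byte char #3 = F3 8E B8 B9.
Offset 11: leading byte 0xE1 = 11100001 → 3-byte char #4 = E1 BA B1.
Offset 14: leading byte 0xF1 = 11110001 → 4-byte char #5 = F1 82 B1 BF.
Offset 18: leading byte 0x4D = 01001101 → 1-byte char #6 = 4D.
Offset 19: leading byte 0xF0 = 11110000 → 4-byte char #7 = F0 93 81 96.
Offset 23: leading byte 0xEB = 11101011 → 3-byte char #8 = EB B2 85.
Leading byte 0xEB = 11101011 matches 1110xxxx → 3-byte sequence.
Byte 1: 0xEB = 11101011, payload 1011 (4 bits).
Byte 2: 0xB2 = 10110010 (10xxxxxx ✓), payload 110010.
Byte 3: 0x85 = 10000101 (10xxxxxx ✓), payload 000101.
Concatenate: 1011110010000101 = 0xBC85 (16 bits → U+BC85).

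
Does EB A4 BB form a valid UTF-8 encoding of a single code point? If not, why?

Leading byte 0xEB = 11101011 → 3-byte form.
Continuation bytes 0xA4=10100100, 0xBB=10111011 all match 10xxxxxx.
Decoded value 0xB93B is ≥ 0x800 (shortest form) and not a surrogate.

valid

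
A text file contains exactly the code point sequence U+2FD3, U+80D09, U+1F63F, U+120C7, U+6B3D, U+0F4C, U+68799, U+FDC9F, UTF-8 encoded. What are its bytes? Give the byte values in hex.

U+2FD3: 3-byte form → E2 BF 93.
U+80D09: 4-byte form → F2 80 B4 89.
U+1F63F: 4-byte form → F0 9F 98 BF.
U+120C7: 4-byte form → F0 92 83 87.
U+6B3D: 3-byte form → E6 AC BD.
U+0F4C: 3-byte form → E0 BD 8C.
U+68799: 4-byte form → F1 A8 9E 99.
U+FDC9F: 4-byte form → F3 BD B2 9F.
Concatenated (29 bytes): E2 BF 93 F2 80 B4 89 F0 9F 98 BF F0 92 83 87 E6 AC BD E0 BD 8C F1 A8 9E 99 F3 BD B2 9F.

E2 BF 93 F2 80 B4 89 F0 9F 98 BF F0 92 83 87 E6 AC BD E0 BD 8C F1 A8 9E 99 F3 BD B2 9F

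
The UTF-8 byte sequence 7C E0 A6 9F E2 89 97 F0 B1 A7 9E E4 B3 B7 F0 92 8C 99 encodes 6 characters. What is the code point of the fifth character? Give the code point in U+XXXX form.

Offset 0: leading byte 0x7C = 01111100 → 1-byte char #1 = 7C.
Offset 1: leading byte 0xE0 = 11100000 → 3-byte char #2 = E0 A6 9F.
Offset 4: leading byte 0xE2 = 11100010 → 3-byte char #3 = E2 89 97.
Offset 7: leading byte 0xF0 = 11110000 → 4-byte char #4 = F0 B1 A7 9E.
Offset 11: leading byte 0xE4 = 11100100 → 3-byte char #5 = E4 B3 B7.
Leading byte 0xE4 = 11100100 matches 1110xxxx → 3-byte sequence.
Byte 1: 0xE4 = 11100100, payload 0100 (4 bits).
Byte 2: 0xB3 = 10110011 (10xxxxxx ✓), payload 110011.
Byte 3: 0xB7 = 10110111 (10xxxxxx ✓), payload 110111.
Concatenate: 0100110011110111 = 0x4CF7 (16 bits → U+4CF7).

U+4CF7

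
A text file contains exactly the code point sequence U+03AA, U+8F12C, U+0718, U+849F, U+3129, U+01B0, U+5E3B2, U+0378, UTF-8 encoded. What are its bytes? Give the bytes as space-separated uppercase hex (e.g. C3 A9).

CE AA F2 8F 84 AC DC 98 E8 92 9F E3 84 A9 C6 B0 F1 9E 8E B2 CD B8

U+03AA: 2-byte form → CE AA.
U+8F12C: 4-byte form → F2 8F 84 AC.
U+0718: 2-byte form → DC 98.
U+849F: 3-byte form → E8 92 9F.
U+3129: 3-byte form → E3 84 A9.
U+01B0: 2-byte form → C6 B0.
U+5E3B2: 4-byte form → F1 9E 8E B2.
U+0378: 2-byte form → CD B8.
Concatenated (22 bytes): CE AA F2 8F 84 AC DC 98 E8 92 9F E3 84 A9 C6 B0 F1 9E 8E B2 CD B8.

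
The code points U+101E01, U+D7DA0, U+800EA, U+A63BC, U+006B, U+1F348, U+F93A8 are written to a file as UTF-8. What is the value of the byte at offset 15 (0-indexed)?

0xBC

U+101E01 → 4-byte form F4 81 B8 81 at offsets 0–3.
U+D7DA0 → 4-byte form F3 97 B6 A0 at offsets 4–7.
U+800EA → 4-byte form F2 80 83 AA at offsets 8–11.
U+A63BC → 4-byte form F2 A6 8E BC at offsets 12–15.
Offset 15 falls in char 4's range; it's byte 4 of F2 A6 8E BC = 0xBC.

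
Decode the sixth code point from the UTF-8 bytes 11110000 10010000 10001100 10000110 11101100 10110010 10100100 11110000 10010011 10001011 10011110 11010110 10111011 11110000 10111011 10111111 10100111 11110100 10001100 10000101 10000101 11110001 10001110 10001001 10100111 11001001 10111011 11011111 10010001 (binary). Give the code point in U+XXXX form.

U+10C145

Offset 0: leading byte 0xF0 = 11110000 → 4-byte char #1 = F0 90 8C 86.
Offset 4: leading byte 0xEC = 11101100 → 3-byte char #2 = EC B2 A4.
Offset 7: leading byte 0xF0 = 11110000 → 4-byte char #3 = F0 93 8B 9E.
Offset 11: leading byte 0xD6 = 11010110 → 2-byte char #4 = D6 BB.
Offset 13: leading byte 0xF0 = 11110000 → 4-byte char #5 = F0 BB BF A7.
Offset 17: leading byte 0xF4 = 11110100 → 4-byte char #6 = F4 8C 85 85.
Leading byte 0xF4 = 11110100 matches 11110xxx → 4-byte sequence.
Byte 1: 0xF4 = 11110100, payload 100 (3 bits).
Byte 2: 0x8C = 10001100 (10xxxxxx ✓), payload 001100.
Byte 3: 0x85 = 10000101 (10xxxxxx ✓), payload 000101.
Byte 4: 0x85 = 10000101 (10xxxxxx ✓), payload 000101.
Concatenate: 100001100000101000101 = 0x10C145 (21 bits → U+10C145).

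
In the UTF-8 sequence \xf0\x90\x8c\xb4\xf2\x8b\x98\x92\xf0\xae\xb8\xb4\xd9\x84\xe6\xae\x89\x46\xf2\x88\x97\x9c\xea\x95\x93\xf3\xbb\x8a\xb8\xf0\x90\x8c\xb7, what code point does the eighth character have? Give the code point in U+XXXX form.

Offset 0: leading byte 0xF0 = 11110000 → 4-byte char #1 = F0 90 8C B4.
Offset 4: leading byte 0xF2 = 11110010 → 4-byte char #2 = F2 8B 98 92.
Offset 8: leading byte 0xF0 = 11110000 → 4-byte char #3 = F0 AE B8 B4.
Offset 12: leading byte 0xD9 = 11011001 → 2-byte char #4 = D9 84.
Offset 14: leading byte 0xE6 = 11100110 → 3-byte char #5 = E6 AE 89.
Offset 17: leading byte 0x46 = 01000110 → 1-byte char #6 = 46.
Offset 18: leading byte 0xF2 = 11110010 → 4-byte char #7 = F2 88 97 9C.
Offset 22: leading byte 0xEA = 11101010 → 3-byte char #8 = EA 95 93.
Leading byte 0xEA = 11101010 matches 1110xxxx → 3-byte sequence.
Byte 1: 0xEA = 11101010, payload 1010 (4 bits).
Byte 2: 0x95 = 10010101 (10xxxxxx ✓), payload 010101.
Byte 3: 0x93 = 10010011 (10xxxxxx ✓), payload 010011.
Concatenate: 1010010101010011 = 0xA553 (16 bits → U+A553).

U+A553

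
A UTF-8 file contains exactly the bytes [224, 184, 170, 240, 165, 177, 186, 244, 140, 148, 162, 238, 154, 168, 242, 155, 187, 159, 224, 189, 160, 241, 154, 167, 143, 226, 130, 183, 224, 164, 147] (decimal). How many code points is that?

9

Byte at offset 0: 0xE0 = 11100000 → 3-byte char (#1). Advance 3.
Byte at offset 3: 0xF0 = 11110000 → 4-byte char (#2). Advance 4.
Byte at offset 7: 0xF4 = 11110100 → 4-byte char (#3). Advance 4.
Byte at offset 11: 0xEE = 11101110 → 3-byte char (#4). Advance 3.
Byte at offset 14: 0xF2 = 11110010 → 4-byte char (#5). Advance 4.
Byte at offset 18: 0xE0 = 11100000 → 3-byte char (#6). Advance 3.
Byte at offset 21: 0xF1 = 11110001 → 4-byte char (#7). Advance 4.
Byte at offset 25: 0xE2 = 11100010 → 3-byte char (#8). Advance 3.
Byte at offset 28: 0xE0 = 11100000 → 3-byte char (#9). Advance 3.
Reached end at offset 31 after 9 code points.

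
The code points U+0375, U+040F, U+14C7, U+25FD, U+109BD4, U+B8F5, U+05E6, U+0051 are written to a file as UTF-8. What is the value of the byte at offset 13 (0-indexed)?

0x94

U+0375 → 2-byte form CD B5 at offsets 0–1.
U+040F → 2-byte form D0 8F at offsets 2–3.
U+14C7 → 3-byte form E1 93 87 at offsets 4–6.
U+25FD → 3-byte form E2 97 BD at offsets 7–9.
U+109BD4 → 4-byte form F4 89 AF 94 at offsets 10–13.
Offset 13 falls in char 5's range; it's byte 4 of F4 89 AF 94 = 0x94.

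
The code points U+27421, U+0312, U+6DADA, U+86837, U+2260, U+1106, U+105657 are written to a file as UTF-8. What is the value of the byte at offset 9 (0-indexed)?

0x9A

U+27421 → 4-byte form F0 A7 90 A1 at offsets 0–3.
U+0312 → 2-byte form CC 92 at offsets 4–5.
U+6DADA → 4-byte form F1 AD AB 9A at offsets 6–9.
Offset 9 falls in char 3's range; it's byte 4 of F1 AD AB 9A = 0x9A.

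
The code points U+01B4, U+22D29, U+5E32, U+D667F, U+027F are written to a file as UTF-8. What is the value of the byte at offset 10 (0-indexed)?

0x96

U+01B4 → 2-byte form C6 B4 at offsets 0–1.
U+22D29 → 4-byte form F0 A2 B4 A9 at offsets 2–5.
U+5E32 → 3-byte form E5 B8 B2 at offsets 6–8.
U+D667F → 4-byte form F3 96 99 BF at offsets 9–12.
Offset 10 falls in char 4's range; it's byte 2 of F3 96 99 BF = 0x96.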